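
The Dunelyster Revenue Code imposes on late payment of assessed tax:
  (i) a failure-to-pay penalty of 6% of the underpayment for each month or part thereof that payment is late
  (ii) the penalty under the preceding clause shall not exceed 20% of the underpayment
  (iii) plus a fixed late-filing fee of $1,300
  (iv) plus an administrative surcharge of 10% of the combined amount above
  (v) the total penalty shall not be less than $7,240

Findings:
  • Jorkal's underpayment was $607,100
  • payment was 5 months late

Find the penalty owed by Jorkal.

Accrued rate: 6% × 5 = 30%, capped at 20% → 20%
Failure-to-pay penalty: 20% of $607,100 = $121,420
Penalty before surcharge: $121,420 + $1,300 = $122,720
Administrative surcharge: 10% of $122,720 = $12,272
Total penalty: $122,720 + $12,272 = $134,992
Minimum $7,240: $134,992 meets the minimum, no increase.

$134,992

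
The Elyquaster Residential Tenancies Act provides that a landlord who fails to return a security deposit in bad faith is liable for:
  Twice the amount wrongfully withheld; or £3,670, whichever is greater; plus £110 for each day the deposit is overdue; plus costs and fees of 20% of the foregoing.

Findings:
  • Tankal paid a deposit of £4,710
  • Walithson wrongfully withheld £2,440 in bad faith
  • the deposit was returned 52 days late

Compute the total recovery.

£12,720

Doubled: 2 × £2,440 = £4,880
Minimum £3,670: £4,880 meets the minimum, no increase.
Late-return penalty: 52 × £110 = £5,720
Damages plus late penalty: £4,880 + £5,720 = £10,600
Costs and fees: 20% of £10,600 = £2,120
Total recovery: £10,600 + £2,120 = £12,720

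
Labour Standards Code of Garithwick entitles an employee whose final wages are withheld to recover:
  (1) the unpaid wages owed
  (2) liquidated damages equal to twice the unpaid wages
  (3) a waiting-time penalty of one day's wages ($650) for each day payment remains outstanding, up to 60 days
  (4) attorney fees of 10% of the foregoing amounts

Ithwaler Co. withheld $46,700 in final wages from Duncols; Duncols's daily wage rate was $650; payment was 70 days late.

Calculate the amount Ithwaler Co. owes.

$197,010

Doubled: 2 × $46,700 = $93,400
Penalty days: min(70, 60) = 60
Waiting-time penalty: 60 × $650 = $39,000
Subtotal: $46,700 + $93,400 + $39,000 = $179,100
Attorney fees: 10% of $179,100 = $17,910
Total award: $179,100 + $17,910 = $197,010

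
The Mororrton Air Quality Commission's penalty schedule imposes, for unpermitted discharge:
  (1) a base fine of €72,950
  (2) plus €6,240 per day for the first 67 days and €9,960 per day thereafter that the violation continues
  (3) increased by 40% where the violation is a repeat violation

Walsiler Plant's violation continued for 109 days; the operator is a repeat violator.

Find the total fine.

First 67 days: 67 × €6,240 = €418,080
Remaining days: (109 − 67) × €9,960 = €418,320
Per-day component: €418,080 + €418,320 = €836,400
Base plus per-day: €72,950 + €836,400 = €909,350
Enhancement: 40% of €909,350 = €363,740
Enhanced fine: €909,350 + €363,740 = €1,273,090

€1,273,090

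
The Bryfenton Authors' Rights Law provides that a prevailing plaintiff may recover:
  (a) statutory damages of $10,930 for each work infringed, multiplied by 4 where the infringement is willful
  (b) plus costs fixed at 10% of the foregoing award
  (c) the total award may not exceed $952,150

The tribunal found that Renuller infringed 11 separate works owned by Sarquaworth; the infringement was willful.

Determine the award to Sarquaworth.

Statutory damages: 11 × $10,930 = $120,230
Multiplied by 4: 4 × $120,230 = $480,920
Costs: 10% of $480,920 = $48,092
Award plus costs: $480,920 + $48,092 = $529,012
Cap at $952,150: $529,012 is within the cap, no reduction.

$529,012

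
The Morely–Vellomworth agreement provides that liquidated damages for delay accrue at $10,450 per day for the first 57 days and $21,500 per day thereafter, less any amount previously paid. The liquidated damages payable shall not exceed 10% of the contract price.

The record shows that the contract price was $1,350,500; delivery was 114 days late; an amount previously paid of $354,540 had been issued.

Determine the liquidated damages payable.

First 57 days: 57 × $10,450 = $595,650
Remaining days: (114 − 57) × $21,500 = $1,225,500
Accrued per-day damages: $595,650 + $1,225,500 = $1,821,150
Less amount previously paid: $1,821,150 − $354,540 = $1,466,610
Cap: 10% of $1,350,500 = $135,050
Cap at $135,050: $1,466,610 exceeds the cap → $135,050

Liquidated damages: $135,050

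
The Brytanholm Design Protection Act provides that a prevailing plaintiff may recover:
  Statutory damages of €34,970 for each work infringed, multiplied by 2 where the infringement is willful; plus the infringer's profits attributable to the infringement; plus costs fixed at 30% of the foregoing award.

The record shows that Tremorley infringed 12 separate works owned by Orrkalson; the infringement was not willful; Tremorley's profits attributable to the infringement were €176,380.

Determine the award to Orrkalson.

Statutory damages: 12 × €34,970 = €419,640
Infringement not willful: no ×2 enhancement.
Combined award: €419,640 + €176,380 = €596,020
Costs: 30% of €596,020 = €178,806
Award plus costs: €596,020 + €178,806 = €774,826

Award: €774,826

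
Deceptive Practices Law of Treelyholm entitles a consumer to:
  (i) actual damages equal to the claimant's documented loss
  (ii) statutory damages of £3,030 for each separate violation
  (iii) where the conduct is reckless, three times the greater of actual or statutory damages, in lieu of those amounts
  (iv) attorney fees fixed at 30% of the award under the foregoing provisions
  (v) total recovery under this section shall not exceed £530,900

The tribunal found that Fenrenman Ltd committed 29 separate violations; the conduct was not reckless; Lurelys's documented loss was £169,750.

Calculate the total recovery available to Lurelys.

£334,906

Statutory damages: 29 × £3,030 = £87,870
Conduct not reckless: the in-lieu enhancement does not apply.
Actual plus statutory damages: £169,750 + £87,870 = £257,620
Attorney fees: 30% of £257,620 = £77,286
Total before cap: £257,620 + £77,286 = £334,906
Cap at £530,900: £334,906 is within the cap, no reduction.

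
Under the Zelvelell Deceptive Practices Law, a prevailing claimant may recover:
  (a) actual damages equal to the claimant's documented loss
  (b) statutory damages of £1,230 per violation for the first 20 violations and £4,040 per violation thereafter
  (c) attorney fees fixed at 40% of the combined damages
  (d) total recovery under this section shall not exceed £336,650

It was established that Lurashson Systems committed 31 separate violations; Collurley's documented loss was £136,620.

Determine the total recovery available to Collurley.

First 20 violations: 20 × £1,230 = £24,600
Remaining violations: (31 − 20) × £4,040 = £44,440
Statutory damages: £24,600 + £44,440 = £69,040
Combined damages: £136,620 + £69,040 = £205,660
Attorney fees: 40% of £205,660 = £82,264
Total before cap: £205,660 + £82,264 = £287,924
Cap at £336,650: £287,924 is within the cap, no reduction.

£287,924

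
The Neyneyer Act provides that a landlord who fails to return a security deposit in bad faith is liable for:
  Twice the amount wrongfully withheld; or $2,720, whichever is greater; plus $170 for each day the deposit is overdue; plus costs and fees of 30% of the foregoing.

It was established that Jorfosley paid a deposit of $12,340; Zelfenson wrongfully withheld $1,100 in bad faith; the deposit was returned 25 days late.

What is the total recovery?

$9,061

Doubled: 2 × $1,100 = $2,200
Minimum $2,720: $2,200 is below the minimum → $2,720
Late-return penalty: 25 × $170 = $4,250
Damages plus late penalty: $2,720 + $4,250 = $6,970
Costs and fees: 30% of $6,970 = $2,091
Total recovery: $6,970 + $2,091 = $9,061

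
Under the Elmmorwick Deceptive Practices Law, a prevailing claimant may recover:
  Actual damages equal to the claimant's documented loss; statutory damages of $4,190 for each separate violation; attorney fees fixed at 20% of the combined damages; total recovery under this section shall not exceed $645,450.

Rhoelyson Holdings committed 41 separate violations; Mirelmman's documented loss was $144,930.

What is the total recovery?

Statutory damages: 41 × $4,190 = $171,790
Combined damages: $144,930 + $171,790 = $316,720
Attorney fees: 20% of $316,720 = $63,344
Total before cap: $316,720 + $63,344 = $380,064
Cap at $645,450: $380,064 is within the cap, no reduction.

$380,064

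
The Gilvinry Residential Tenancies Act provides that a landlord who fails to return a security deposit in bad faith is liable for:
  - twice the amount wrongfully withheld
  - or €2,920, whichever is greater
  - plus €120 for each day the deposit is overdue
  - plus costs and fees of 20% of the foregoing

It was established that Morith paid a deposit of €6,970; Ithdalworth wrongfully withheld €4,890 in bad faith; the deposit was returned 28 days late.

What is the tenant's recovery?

€15,768

Doubled: 2 × €4,890 = €9,780
Minimum €2,920: €9,780 meets the minimum, no increase.
Late-return penalty: 28 × €120 = €3,360
Damages plus late penalty: €9,780 + €3,360 = €13,140
Costs and fees: 20% of €13,140 = €2,628
Total recovery: €13,140 + €2,628 = €15,768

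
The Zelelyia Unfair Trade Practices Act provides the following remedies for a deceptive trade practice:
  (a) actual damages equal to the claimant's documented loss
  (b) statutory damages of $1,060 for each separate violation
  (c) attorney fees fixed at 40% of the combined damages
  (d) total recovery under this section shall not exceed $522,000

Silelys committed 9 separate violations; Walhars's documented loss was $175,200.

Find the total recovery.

$258,636

Statutory damages: 9 × $1,060 = $9,540
Combined damages: $175,200 + $9,540 = $184,740
Attorney fees: 40% of $184,740 = $73,896
Total before cap: $184,740 + $73,896 = $258,636
Cap at $522,000: $258,636 is within the cap, no reduction.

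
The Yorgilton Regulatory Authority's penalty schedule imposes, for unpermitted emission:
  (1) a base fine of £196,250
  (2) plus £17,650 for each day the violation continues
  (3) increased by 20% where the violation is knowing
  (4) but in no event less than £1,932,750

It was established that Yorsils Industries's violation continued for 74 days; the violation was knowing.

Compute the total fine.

Per-day component: 74 × £17,650 = £1,306,100
Base plus per-day: £196,250 + £1,306,100 = £1,502,350
Enhancement: 20% of £1,502,350 = £300,470
Enhanced fine: £1,502,350 + £300,470 = £1,802,820
Minimum £1,932,750: £1,802,820 is below the minimum → £1,932,750

£1,932,750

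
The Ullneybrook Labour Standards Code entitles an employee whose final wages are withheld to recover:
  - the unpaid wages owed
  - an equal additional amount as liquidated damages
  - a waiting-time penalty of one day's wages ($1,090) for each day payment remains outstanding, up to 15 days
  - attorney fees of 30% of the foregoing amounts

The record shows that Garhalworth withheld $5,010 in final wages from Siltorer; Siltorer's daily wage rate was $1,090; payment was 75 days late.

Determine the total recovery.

$34,281

Liquidated damages (equal amount): $5,010
Penalty days: min(75, 15) = 15
Waiting-time penalty: 15 × $1,090 = $16,350
Subtotal: $5,010 + $5,010 + $16,350 = $26,370
Attorney fees: 30% of $26,370 = $7,911
Total award: $26,370 + $7,911 = $34,281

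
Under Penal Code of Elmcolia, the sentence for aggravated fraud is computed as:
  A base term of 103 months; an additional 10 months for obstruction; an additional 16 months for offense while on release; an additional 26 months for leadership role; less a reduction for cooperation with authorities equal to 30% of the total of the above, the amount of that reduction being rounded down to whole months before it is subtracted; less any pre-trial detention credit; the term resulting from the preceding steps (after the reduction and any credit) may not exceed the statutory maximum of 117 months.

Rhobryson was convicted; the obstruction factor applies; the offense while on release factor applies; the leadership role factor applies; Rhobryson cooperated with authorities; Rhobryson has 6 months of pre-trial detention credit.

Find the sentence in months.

Obstruction enhancement: +10 months
Offense while on release enhancement: +16 months
Leadership role enhancement: +26 months
Adjusted term: 103 months + 10 months + 16 months + 26 months = 155 months
Cooperation with authorities reduction: 30% of 155 months = 46 months (rounded down)
After reduction: 155 − 46 = 109 months
Less pre-trial detention credit: 109 months − 6 months = 103 months
Cap at 117 months: 103 months is within the cap, no reduction.

103 months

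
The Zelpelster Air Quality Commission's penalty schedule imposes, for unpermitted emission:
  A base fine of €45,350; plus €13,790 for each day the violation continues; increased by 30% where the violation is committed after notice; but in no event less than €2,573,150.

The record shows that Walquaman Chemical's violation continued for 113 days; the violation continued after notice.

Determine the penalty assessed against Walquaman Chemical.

€2,573,150

Per-day component: 113 × €13,790 = €1,558,270
Base plus per-day: €45,350 + €1,558,270 = €1,603,620
Enhancement: 30% of €1,603,620 = €481,086
Enhanced fine: €1,603,620 + €481,086 = €2,084,706
Minimum €2,573,150: €2,084,706 is below the minimum → €2,573,150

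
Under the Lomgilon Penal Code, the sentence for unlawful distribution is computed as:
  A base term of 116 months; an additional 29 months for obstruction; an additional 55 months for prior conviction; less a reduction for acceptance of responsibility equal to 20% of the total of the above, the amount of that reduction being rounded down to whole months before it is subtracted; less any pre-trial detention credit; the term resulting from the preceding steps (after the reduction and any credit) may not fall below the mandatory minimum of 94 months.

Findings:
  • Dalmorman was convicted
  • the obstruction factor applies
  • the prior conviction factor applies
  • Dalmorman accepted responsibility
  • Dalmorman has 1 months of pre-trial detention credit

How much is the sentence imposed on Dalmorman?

159 months

Obstruction enhancement: +29 months
Prior conviction enhancement: +55 months
Adjusted term: 116 months + 29 months + 55 months = 200 months
Acceptance of responsibility reduction: 20% of 200 months = 40 months (rounded down)
After reduction: 200 − 40 = 160 months
Less pre-trial detention credit: 160 months − 1 months = 159 months
Minimum 94 months: 159 months meets the minimum, no increase.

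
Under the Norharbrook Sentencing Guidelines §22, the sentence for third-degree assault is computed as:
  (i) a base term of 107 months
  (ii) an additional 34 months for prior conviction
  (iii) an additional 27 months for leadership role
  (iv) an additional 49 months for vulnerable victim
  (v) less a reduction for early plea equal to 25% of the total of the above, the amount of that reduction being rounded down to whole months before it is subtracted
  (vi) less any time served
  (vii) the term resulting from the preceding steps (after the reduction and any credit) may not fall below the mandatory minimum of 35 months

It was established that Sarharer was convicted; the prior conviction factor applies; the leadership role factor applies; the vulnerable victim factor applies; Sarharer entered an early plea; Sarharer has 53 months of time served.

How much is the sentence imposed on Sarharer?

Prior conviction enhancement: +34 months
Leadership role enhancement: +27 months
Vulnerable victim enhancement: +49 months
Adjusted term: 107 months + 34 months + 27 months + 49 months = 217 months
Early plea reduction: 25% of 217 months = 54 months (rounded down)
After reduction: 217 − 54 = 163 months
Less time served: 163 months − 53 months = 110 months
Minimum 35 months: 110 months meets the minimum, no increase.

Sentence: 110 months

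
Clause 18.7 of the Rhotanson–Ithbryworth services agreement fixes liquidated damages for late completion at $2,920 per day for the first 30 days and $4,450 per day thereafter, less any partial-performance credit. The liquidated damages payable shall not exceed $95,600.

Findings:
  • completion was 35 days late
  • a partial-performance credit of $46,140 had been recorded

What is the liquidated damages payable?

$63,710

First 30 days: 30 × $2,920 = $87,600
Remaining days: (35 − 30) × $4,450 = $22,250
Accrued per-day damages: $87,600 + $22,250 = $109,850
Less partial-performance credit: $109,850 − $46,140 = $63,710
Cap at $95,600: $63,710 is within the cap, no reduction.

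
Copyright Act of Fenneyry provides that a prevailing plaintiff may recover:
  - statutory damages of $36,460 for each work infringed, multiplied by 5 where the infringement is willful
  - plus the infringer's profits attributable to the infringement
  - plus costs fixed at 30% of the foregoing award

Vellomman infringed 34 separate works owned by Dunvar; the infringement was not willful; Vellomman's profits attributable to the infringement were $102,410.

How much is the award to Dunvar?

Statutory damages: 34 × $36,460 = $1,239,640
Infringement not willful: no ×5 enhancement.
Combined award: $1,239,640 + $102,410 = $1,342,050
Costs: 30% of $1,342,050 = $402,615
Award plus costs: $1,342,050 + $402,615 = $1,744,665

$1,744,665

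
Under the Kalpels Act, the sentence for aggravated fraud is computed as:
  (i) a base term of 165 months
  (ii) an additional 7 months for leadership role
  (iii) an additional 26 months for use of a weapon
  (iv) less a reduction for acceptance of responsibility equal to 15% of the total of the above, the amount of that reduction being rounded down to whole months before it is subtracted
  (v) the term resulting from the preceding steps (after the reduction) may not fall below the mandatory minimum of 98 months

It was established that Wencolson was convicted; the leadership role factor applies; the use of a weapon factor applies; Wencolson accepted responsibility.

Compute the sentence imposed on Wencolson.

Sentence: 169 months

Leadership role enhancement: +7 months
Use of a weapon enhancement: +26 months
Adjusted term: 165 months + 7 months + 26 months = 198 months
Acceptance of responsibility reduction: 15% of 198 months = 29 months (rounded down)
After reduction: 198 − 29 = 169 months
Minimum 98 months: 169 months meets the minimum, no increase.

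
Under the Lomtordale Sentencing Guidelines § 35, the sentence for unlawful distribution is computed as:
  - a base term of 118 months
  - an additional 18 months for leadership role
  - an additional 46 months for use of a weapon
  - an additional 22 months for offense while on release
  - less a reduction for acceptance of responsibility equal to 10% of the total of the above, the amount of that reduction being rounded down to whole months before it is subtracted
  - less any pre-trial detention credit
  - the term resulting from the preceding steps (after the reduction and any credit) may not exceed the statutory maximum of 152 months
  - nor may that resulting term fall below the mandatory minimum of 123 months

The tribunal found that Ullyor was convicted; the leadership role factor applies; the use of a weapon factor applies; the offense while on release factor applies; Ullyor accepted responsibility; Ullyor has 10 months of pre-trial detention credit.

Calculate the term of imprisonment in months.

152 months

Leadership role enhancement: +18 months
Use of a weapon enhancement: +46 months
Offense while on release enhancement: +22 months
Adjusted term: 118 months + 18 months + 46 months + 22 months = 204 months
Acceptance of responsibility reduction: 10% of 204 months = 20 months (rounded down)
After reduction: 204 − 20 = 184 months
Less pre-trial detention credit: 184 months − 10 months = 174 months
Cap at 152 months: 174 months exceeds the cap → 152 months
Minimum 123 months: 152 months meets the minimum, no increase.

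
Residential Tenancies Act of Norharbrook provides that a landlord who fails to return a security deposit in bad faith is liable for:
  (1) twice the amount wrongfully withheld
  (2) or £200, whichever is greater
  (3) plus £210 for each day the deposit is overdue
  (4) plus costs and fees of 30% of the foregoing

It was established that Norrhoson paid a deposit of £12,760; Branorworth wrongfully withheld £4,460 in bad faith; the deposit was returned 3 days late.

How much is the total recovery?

Doubled: 2 × £4,460 = £8,920
Minimum £200: £8,920 meets the minimum, no increase.
Late-return penalty: 3 × £210 = £630
Damages plus late penalty: £8,920 + £630 = £9,550
Costs and fees: 30% of £9,550 = £2,865
Total recovery: £9,550 + £2,865 = £12,415

£12,415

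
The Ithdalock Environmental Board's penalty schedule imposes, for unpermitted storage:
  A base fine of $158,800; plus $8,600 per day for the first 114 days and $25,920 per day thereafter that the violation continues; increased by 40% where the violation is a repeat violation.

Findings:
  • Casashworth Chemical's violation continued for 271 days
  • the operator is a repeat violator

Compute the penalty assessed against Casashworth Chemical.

$7,292,096

First 114 days: 114 × $8,600 = $980,400
Remaining days: (271 − 114) × $25,920 = $4,069,440
Per-day component: $980,400 + $4,069,440 = $5,049,840
Base plus per-day: $158,800 + $5,049,840 = $5,208,640
Enhancement: 40% of $5,208,640 = $2,083,456
Enhanced fine: $5,208,640 + $2,083,456 = $7,292,096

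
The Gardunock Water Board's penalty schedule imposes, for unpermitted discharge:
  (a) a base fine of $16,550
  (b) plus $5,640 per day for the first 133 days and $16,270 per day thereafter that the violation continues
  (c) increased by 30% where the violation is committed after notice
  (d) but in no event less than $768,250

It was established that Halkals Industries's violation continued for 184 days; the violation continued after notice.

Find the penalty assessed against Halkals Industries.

First 133 days: 133 × $5,640 = $750,120
Remaining days: (184 − 133) × $16,270 = $829,770
Per-day component: $750,120 + $829,770 = $1,579,890
Base plus per-day: $16,550 + $1,579,890 = $1,596,440
Enhancement: 30% of $1,596,440 = $478,932
Enhanced fine: $1,596,440 + $478,932 = $2,075,372
Minimum $768,250: $2,075,372 meets the minimum, no increase.

$2,075,372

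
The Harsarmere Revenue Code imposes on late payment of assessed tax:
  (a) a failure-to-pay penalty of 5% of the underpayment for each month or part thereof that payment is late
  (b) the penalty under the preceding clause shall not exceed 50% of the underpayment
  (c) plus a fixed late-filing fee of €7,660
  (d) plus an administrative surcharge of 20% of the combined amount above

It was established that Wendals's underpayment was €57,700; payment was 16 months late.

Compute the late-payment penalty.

Accrued rate: 5% × 16 = 80%, capped at 50% → 50%
Failure-to-pay penalty: 50% of €57,700 = €28,850
Penalty before surcharge: €28,850 + €7,660 = €36,510
Administrative surcharge: 20% of €36,510 = €7,302
Total penalty: €36,510 + €7,302 = €43,812

€43,812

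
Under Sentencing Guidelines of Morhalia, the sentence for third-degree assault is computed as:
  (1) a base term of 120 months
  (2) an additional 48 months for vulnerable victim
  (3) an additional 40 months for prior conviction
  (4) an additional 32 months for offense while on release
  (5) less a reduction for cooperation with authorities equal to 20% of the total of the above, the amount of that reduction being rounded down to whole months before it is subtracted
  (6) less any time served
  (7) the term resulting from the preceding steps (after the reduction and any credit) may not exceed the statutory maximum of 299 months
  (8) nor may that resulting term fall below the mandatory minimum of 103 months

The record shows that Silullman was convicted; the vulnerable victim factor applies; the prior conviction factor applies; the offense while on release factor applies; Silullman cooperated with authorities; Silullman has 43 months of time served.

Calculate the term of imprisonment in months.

149 months

Vulnerable victim enhancement: +48 months
Prior conviction enhancement: +40 months
Offense while on release enhancement: +32 months
Adjusted term: 120 months + 48 months + 40 months + 32 months = 240 months
Cooperation with authorities reduction: 20% of 240 months = 48 months (rounded down)
After reduction: 240 − 48 = 192 months
Less time served: 192 months − 43 months = 149 months
Cap at 299 months: 149 months is within the cap, no reduction.
Minimum 103 months: 149 months meets the minimum, no increase.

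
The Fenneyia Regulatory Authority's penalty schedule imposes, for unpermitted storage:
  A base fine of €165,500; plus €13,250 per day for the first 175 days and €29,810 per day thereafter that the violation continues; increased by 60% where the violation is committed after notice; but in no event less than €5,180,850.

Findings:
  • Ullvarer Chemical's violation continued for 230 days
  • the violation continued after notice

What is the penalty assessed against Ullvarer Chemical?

First 175 days: 175 × €13,250 = €2,318,750
Remaining days: (230 − 175) × €29,810 = €1,639,550
Per-day component: €2,318,750 + €1,639,550 = €3,958,300
Base plus per-day: €165,500 + €3,958,300 = €4,123,800
Enhancement: 60% of €4,123,800 = €2,474,280
Enhanced fine: €4,123,800 + €2,474,280 = €6,598,080
Minimum €5,180,850: €6,598,080 meets the minimum, no increase.

€6,598,080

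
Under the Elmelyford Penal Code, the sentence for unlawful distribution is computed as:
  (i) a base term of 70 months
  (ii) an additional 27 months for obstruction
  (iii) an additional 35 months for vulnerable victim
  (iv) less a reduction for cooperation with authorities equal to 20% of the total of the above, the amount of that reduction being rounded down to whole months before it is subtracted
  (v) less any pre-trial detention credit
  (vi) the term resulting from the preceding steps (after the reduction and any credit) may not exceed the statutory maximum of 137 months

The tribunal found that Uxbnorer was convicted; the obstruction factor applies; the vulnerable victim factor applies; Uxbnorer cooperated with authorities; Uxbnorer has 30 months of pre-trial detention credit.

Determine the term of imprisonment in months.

76 months

Obstruction enhancement: +27 months
Vulnerable victim enhancement: +35 months
Adjusted term: 70 months + 27 months + 35 months = 132 months
Cooperation with authorities reduction: 20% of 132 months = 26 months (rounded down)
After reduction: 132 − 26 = 106 months
Less pre-trial detention credit: 106 months − 30 months = 76 months
Cap at 137 months: 76 months is within the cap, no reduction.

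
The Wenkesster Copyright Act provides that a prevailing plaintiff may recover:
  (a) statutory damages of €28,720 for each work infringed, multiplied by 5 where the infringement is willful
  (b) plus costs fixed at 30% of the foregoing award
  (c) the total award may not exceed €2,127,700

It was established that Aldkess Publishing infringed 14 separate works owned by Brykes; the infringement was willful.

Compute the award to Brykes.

Statutory damages: 14 × €28,720 = €402,080
Multiplied by 5: 5 × €402,080 = €2,010,400
Costs: 30% of €2,010,400 = €603,120
Award plus costs: €2,010,400 + €603,120 = €2,613,520
Cap at €2,127,700: €2,613,520 exceeds the cap → €2,127,700

Award: €2,127,700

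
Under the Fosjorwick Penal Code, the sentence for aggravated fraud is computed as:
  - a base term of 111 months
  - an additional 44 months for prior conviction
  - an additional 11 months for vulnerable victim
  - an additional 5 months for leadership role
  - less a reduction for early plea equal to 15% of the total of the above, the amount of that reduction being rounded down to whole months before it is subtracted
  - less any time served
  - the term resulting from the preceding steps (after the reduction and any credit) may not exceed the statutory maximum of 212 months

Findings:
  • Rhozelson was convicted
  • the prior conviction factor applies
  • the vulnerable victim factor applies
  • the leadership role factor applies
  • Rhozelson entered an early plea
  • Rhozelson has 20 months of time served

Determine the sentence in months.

Prior conviction enhancement: +44 months
Vulnerable victim enhancement: +11 months
Leadership role enhancement: +5 months
Adjusted term: 111 months + 44 months + 11 months + 5 months = 171 months
Early plea reduction: 15% of 171 months = 25 months (rounded down)
After reduction: 171 − 25 = 146 months
Less time served: 146 months − 20 months = 126 months
Cap at 212 months: 126 months is within the cap, no reduction.

126 months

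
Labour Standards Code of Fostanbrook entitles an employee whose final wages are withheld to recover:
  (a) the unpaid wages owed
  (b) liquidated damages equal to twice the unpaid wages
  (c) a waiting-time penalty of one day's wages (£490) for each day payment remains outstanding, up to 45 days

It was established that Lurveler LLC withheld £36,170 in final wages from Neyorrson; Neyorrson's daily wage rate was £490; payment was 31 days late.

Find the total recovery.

£123,700

Doubled: 2 × £36,170 = £72,340
Penalty days: min(31, 45) = 31
Waiting-time penalty: 31 × £490 = £15,190
Total award: £36,170 + £72,340 + £15,190 = £123,700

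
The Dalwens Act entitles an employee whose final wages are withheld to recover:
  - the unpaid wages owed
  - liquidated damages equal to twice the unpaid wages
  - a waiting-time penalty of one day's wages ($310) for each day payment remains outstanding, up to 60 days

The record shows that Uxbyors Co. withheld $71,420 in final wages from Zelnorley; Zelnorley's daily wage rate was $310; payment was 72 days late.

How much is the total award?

$232,860

Doubled: 2 × $71,420 = $142,840
Penalty days: min(72, 60) = 60
Waiting-time penalty: 60 × $310 = $18,600
Total award: $71,420 + $142,840 + $18,600 = $232,860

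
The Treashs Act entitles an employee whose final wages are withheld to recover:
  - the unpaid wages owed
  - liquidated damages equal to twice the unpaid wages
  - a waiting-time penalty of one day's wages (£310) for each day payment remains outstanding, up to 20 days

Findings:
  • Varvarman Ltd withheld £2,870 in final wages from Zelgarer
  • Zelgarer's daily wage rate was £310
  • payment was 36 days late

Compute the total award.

Doubled: 2 × £2,870 = £5,740
Penalty days: min(36, 20) = 20
Waiting-time penalty: 20 × £310 = £6,200
Total award: £2,870 + £5,740 + £6,200 = £14,810

Total award: £14,810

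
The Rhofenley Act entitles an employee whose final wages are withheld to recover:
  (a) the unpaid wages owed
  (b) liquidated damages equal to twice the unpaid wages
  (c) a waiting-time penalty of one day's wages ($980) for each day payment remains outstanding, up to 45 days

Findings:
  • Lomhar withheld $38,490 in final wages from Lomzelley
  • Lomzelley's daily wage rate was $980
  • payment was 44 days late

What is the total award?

$158,590

Doubled: 2 × $38,490 = $76,980
Penalty days: min(44, 45) = 44
Waiting-time penalty: 44 × $980 = $43,120
Total award: $38,490 + $76,980 + $43,120 = $158,590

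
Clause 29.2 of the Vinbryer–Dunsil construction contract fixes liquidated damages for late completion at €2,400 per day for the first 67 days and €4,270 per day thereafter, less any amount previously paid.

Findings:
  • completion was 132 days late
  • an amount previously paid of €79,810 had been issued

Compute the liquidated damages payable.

€358,540

First 67 days: 67 × €2,400 = €160,800
Remaining days: (132 − 67) × €4,270 = €277,550
Accrued per-day damages: €160,800 + €277,550 = €438,350
Less amount previously paid: €438,350 − €79,810 = €358,540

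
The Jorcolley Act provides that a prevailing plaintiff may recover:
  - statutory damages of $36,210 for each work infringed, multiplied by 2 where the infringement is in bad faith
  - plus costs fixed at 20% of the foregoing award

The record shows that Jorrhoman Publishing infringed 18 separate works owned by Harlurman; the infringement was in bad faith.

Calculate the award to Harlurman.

$1,564,272

Statutory damages: 18 × $36,210 = $651,780
Doubled: 2 × $651,780 = $1,303,560
Costs: 20% of $1,303,560 = $260,712
Award plus costs: $1,303,560 + $260,712 = $1,564,272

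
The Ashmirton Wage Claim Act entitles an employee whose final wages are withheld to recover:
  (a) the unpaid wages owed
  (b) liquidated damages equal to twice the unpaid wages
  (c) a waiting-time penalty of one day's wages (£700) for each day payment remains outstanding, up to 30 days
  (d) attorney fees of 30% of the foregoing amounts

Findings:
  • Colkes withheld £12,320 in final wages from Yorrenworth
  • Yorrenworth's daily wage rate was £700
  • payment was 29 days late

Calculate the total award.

Doubled: 2 × £12,320 = £24,640
Penalty days: min(29, 30) = 29
Waiting-time penalty: 29 × £700 = £20,300
Subtotal: £12,320 + £24,640 + £20,300 = £57,260
Attorney fees: 30% of £57,260 = £17,178
Total award: £57,260 + £17,178 = £74,438

£74,438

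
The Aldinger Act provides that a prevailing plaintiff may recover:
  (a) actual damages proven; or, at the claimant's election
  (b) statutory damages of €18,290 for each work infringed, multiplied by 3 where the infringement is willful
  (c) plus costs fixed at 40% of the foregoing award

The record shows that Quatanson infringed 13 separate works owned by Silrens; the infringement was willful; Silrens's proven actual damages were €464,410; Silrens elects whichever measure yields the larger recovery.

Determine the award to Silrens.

Statutory damages: 13 × €18,290 = €237,770
Trebled: 3 × €237,770 = €713,310
Greater of actual damages (€464,410) or enhanced statutory damages (€713,310): €713,310
Costs: 40% of €713,310 = €285,324
Award plus costs: €713,310 + €285,324 = €998,634

€998,634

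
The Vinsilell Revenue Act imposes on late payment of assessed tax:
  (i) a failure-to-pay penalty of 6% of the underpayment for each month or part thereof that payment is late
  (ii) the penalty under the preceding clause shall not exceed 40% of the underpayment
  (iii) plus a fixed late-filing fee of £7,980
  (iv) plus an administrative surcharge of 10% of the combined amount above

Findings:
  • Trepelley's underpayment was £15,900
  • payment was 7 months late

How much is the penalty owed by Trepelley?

Accrued rate: 6% × 7 = 42%, capped at 40% → 40%
Failure-to-pay penalty: 40% of £15,900 = £6,360
Penalty before surcharge: £6,360 + £7,980 = £14,340
Administrative surcharge: 10% of £14,340 = £1,434
Total penalty: £14,340 + £1,434 = £15,774

£15,774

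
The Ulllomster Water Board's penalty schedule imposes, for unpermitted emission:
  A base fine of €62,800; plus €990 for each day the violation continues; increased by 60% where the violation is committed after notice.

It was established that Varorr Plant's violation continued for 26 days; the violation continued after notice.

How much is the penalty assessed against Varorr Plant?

€141,664

Per-day component: 26 × €990 = €25,740
Base plus per-day: €62,800 + €25,740 = €88,540
Enhancement: 60% of €88,540 = €53,124
Enhanced fine: €88,540 + €53,124 = €141,664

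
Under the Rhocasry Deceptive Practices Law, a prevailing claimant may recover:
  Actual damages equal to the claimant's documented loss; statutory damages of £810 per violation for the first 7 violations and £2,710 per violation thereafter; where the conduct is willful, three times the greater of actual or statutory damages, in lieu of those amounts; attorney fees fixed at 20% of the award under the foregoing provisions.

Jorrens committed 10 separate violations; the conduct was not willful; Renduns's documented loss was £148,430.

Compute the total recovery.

First 7 violations: 7 × £810 = £5,670
Remaining violations: (10 − 7) × £2,710 = £8,130
Statutory damages: £5,670 + £8,130 = £13,800
Conduct not willful: the in-lieu enhancement does not apply.
Actual plus statutory damages: £148,430 + £13,800 = £162,230
Attorney fees: 20% of £162,230 = £32,446
Total recovery: £162,230 + £32,446 = £194,676

£194,676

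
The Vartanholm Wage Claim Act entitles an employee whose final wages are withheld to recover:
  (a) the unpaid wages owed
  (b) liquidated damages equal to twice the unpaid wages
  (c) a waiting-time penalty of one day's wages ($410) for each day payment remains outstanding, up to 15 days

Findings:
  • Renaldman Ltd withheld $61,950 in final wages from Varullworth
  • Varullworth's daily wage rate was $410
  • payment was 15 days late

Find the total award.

Doubled: 2 × $61,950 = $123,900
Penalty days: min(15, 15) = 15
Waiting-time penalty: 15 × $410 = $6,150
Total award: $61,950 + $123,900 + $6,150 = $192,000

$192,000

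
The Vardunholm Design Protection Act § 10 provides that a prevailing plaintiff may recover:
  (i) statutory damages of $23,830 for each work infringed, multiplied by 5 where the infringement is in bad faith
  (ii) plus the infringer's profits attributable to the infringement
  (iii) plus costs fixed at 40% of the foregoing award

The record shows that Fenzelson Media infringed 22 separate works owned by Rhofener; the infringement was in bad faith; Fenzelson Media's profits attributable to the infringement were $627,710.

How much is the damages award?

Statutory damages: 22 × $23,830 = $524,260
Multiplied by 5: 5 × $524,260 = $2,621,300
Combined award: $2,621,300 + $627,710 = $3,249,010
Costs: 40% of $3,249,010 = $1,299,604
Award plus costs: $3,249,010 + $1,299,604 = $4,548,614

Award: $4,548,614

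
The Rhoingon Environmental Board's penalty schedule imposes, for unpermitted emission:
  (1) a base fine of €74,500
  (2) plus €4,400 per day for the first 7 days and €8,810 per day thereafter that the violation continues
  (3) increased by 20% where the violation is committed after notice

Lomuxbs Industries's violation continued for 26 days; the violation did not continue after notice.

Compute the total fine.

€272,690

First 7 days: 7 × €4,400 = €30,800
Remaining days: (26 − 7) × €8,810 = €167,390
Per-day component: €30,800 + €167,390 = €198,190
Base plus per-day: €74,500 + €198,190 = €272,690
The violation did not continue after notice: no 20% increase.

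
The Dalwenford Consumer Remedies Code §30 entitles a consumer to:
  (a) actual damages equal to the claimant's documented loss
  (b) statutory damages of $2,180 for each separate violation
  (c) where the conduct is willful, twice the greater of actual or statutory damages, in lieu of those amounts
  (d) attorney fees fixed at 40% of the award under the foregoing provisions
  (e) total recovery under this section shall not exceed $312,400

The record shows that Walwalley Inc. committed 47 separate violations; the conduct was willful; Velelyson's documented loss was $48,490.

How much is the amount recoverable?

$286,888

Statutory damages: 47 × $2,180 = $102,460
Greater of actual damages ($48,490) or statutory damages ($102,460): $102,460
Doubled: 2 × $102,460 = $204,920
Attorney fees: 40% of $204,920 = $81,968
Total before cap: $204,920 + $81,968 = $286,888
Cap at $312,400: $286,888 is within the cap, no reduction.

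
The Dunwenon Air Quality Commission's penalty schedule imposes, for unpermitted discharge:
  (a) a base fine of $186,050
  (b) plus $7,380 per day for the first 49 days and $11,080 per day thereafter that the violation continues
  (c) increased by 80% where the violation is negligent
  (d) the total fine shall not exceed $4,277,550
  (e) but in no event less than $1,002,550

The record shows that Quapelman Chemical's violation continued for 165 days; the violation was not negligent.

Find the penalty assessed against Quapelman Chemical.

Civil penalty: $1,832,950

First 49 days: 49 × $7,380 = $361,620
Remaining days: (165 − 49) × $11,080 = $1,285,280
Per-day component: $361,620 + $1,285,280 = $1,646,900
Base plus per-day: $186,050 + $1,646,900 = $1,832,950
The violation was not negligent: no 80% increase.
Cap at $4,277,550: $1,832,950 is within the cap, no reduction.
Minimum $1,002,550: $1,832,950 meets the minimum, no increase.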